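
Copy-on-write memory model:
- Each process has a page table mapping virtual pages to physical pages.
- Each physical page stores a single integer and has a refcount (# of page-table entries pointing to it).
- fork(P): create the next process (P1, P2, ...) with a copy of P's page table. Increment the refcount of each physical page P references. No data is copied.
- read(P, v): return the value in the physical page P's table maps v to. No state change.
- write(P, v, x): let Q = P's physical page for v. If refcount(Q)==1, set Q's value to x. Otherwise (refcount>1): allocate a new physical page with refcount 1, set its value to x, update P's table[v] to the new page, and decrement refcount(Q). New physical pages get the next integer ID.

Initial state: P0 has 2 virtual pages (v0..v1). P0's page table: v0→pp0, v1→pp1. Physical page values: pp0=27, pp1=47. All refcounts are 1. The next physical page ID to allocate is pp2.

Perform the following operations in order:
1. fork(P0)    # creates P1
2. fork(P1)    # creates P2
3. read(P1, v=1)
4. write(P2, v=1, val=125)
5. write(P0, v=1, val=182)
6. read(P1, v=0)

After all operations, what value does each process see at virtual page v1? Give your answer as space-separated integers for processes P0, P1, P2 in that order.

Op 1: fork(P0) -> P1. 2 ppages; refcounts: pp0:2 pp1:2
Op 2: fork(P1) -> P2. 2 ppages; refcounts: pp0:3 pp1:3
Op 3: read(P1, v1) -> 47. No state change.
Op 4: write(P2, v1, 125). refcount(pp1)=3>1 -> COPY to pp2. 3 ppages; refcounts: pp0:3 pp1:2 pp2:1
Op 5: write(P0, v1, 182). refcount(pp1)=2>1 -> COPY to pp3. 4 ppages; refcounts: pp0:3 pp1:1 pp2:1 pp3:1
Op 6: read(P1, v0) -> 27. No state change.
P0: v1 -> pp3 = 182
P1: v1 -> pp1 = 47
P2: v1 -> pp2 = 125

Answer: 182 47 125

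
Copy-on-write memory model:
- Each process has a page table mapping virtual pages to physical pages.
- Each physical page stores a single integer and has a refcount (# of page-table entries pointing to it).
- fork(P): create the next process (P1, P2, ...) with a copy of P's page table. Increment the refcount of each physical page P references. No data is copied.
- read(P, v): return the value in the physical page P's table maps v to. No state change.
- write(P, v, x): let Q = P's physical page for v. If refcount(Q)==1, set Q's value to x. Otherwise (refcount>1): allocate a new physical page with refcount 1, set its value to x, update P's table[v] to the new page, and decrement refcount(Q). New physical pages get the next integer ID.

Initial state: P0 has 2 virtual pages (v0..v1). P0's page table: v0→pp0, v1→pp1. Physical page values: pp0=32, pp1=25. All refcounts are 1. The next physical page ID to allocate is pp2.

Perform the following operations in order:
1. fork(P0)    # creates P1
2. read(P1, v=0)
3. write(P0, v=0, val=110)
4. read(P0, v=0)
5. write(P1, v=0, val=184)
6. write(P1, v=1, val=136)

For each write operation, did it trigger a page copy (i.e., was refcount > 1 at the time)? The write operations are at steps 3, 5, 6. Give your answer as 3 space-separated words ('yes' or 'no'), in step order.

Op 1: fork(P0) -> P1. 2 ppages; refcounts: pp0:2 pp1:2
Op 2: read(P1, v0) -> 32. No state change.
Op 3: write(P0, v0, 110). refcount(pp0)=2>1 -> COPY to pp2. 3 ppages; refcounts: pp0:1 pp1:2 pp2:1
Op 4: read(P0, v0) -> 110. No state change.
Op 5: write(P1, v0, 184). refcount(pp0)=1 -> write in place. 3 ppages; refcounts: pp0:1 pp1:2 pp2:1
Op 6: write(P1, v1, 136). refcount(pp1)=2>1 -> COPY to pp3. 4 ppages; refcounts: pp0:1 pp1:1 pp2:1 pp3:1

yes no yes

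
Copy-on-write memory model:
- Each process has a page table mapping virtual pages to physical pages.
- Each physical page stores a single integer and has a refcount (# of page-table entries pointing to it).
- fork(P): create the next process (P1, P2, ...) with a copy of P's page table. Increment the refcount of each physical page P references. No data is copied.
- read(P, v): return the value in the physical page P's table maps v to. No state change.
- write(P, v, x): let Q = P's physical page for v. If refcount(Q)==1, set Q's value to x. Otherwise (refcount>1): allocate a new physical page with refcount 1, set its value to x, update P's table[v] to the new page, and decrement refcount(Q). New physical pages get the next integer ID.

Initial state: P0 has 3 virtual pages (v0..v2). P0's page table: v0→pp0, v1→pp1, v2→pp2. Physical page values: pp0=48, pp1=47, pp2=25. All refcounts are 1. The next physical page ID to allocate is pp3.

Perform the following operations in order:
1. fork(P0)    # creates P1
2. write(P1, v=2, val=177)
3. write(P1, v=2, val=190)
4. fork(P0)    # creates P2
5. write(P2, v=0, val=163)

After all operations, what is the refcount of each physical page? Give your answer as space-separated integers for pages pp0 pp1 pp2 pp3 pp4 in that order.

Op 1: fork(P0) -> P1. 3 ppages; refcounts: pp0:2 pp1:2 pp2:2
Op 2: write(P1, v2, 177). refcount(pp2)=2>1 -> COPY to pp3. 4 ppages; refcounts: pp0:2 pp1:2 pp2:1 pp3:1
Op 3: write(P1, v2, 190). refcount(pp3)=1 -> write in place. 4 ppages; refcounts: pp0:2 pp1:2 pp2:1 pp3:1
Op 4: fork(P0) -> P2. 4 ppages; refcounts: pp0:3 pp1:3 pp2:2 pp3:1
Op 5: write(P2, v0, 163). refcount(pp0)=3>1 -> COPY to pp4. 5 ppages; refcounts: pp0:2 pp1:3 pp2:2 pp3:1 pp4:1

Answer: 2 3 2 1 1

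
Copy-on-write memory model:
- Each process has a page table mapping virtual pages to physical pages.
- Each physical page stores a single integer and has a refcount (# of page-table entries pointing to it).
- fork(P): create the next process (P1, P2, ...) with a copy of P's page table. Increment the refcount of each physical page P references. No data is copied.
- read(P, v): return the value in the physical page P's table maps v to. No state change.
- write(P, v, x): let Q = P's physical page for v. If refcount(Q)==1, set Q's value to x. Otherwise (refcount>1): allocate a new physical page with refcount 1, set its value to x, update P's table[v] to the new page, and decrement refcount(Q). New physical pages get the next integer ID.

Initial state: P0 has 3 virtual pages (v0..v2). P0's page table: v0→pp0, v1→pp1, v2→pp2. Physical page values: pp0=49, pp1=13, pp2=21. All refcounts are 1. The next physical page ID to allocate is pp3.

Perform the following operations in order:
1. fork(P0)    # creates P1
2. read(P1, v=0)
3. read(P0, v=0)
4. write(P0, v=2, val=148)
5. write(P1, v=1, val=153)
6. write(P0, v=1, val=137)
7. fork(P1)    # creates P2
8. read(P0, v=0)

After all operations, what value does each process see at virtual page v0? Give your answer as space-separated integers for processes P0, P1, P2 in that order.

Answer: 49 49 49

Derivation:
Op 1: fork(P0) -> P1. 3 ppages; refcounts: pp0:2 pp1:2 pp2:2
Op 2: read(P1, v0) -> 49. No state change.
Op 3: read(P0, v0) -> 49. No state change.
Op 4: write(P0, v2, 148). refcount(pp2)=2>1 -> COPY to pp3. 4 ppages; refcounts: pp0:2 pp1:2 pp2:1 pp3:1
Op 5: write(P1, v1, 153). refcount(pp1)=2>1 -> COPY to pp4. 5 ppages; refcounts: pp0:2 pp1:1 pp2:1 pp3:1 pp4:1
Op 6: write(P0, v1, 137). refcount(pp1)=1 -> write in place. 5 ppages; refcounts: pp0:2 pp1:1 pp2:1 pp3:1 pp4:1
Op 7: fork(P1) -> P2. 5 ppages; refcounts: pp0:3 pp1:1 pp2:2 pp3:1 pp4:2
Op 8: read(P0, v0) -> 49. No state change.
P0: v0 -> pp0 = 49
P1: v0 -> pp0 = 49
P2: v0 -> pp0 = 49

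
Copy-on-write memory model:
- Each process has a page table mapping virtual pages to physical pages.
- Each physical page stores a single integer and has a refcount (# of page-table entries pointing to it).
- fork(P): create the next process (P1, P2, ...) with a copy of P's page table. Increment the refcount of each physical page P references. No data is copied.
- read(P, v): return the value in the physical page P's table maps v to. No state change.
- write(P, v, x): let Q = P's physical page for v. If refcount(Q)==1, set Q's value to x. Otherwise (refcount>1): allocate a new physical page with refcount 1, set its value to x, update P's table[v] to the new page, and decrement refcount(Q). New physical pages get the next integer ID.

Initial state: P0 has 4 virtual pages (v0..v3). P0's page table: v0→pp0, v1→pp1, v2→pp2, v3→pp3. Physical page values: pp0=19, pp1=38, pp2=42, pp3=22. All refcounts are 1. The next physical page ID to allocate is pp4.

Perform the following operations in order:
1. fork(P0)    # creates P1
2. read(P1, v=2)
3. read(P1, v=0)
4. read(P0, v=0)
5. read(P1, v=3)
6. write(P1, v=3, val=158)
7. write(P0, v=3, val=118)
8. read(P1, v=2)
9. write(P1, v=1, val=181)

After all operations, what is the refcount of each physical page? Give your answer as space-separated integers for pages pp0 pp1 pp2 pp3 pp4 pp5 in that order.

Answer: 2 1 2 1 1 1

Derivation:
Op 1: fork(P0) -> P1. 4 ppages; refcounts: pp0:2 pp1:2 pp2:2 pp3:2
Op 2: read(P1, v2) -> 42. No state change.
Op 3: read(P1, v0) -> 19. No state change.
Op 4: read(P0, v0) -> 19. No state change.
Op 5: read(P1, v3) -> 22. No state change.
Op 6: write(P1, v3, 158). refcount(pp3)=2>1 -> COPY to pp4. 5 ppages; refcounts: pp0:2 pp1:2 pp2:2 pp3:1 pp4:1
Op 7: write(P0, v3, 118). refcount(pp3)=1 -> write in place. 5 ppages; refcounts: pp0:2 pp1:2 pp2:2 pp3:1 pp4:1
Op 8: read(P1, v2) -> 42. No state change.
Op 9: write(P1, v1, 181). refcount(pp1)=2>1 -> COPY to pp5. 6 ppages; refcounts: pp0:2 pp1:1 pp2:2 pp3:1 pp4:1 pp5:1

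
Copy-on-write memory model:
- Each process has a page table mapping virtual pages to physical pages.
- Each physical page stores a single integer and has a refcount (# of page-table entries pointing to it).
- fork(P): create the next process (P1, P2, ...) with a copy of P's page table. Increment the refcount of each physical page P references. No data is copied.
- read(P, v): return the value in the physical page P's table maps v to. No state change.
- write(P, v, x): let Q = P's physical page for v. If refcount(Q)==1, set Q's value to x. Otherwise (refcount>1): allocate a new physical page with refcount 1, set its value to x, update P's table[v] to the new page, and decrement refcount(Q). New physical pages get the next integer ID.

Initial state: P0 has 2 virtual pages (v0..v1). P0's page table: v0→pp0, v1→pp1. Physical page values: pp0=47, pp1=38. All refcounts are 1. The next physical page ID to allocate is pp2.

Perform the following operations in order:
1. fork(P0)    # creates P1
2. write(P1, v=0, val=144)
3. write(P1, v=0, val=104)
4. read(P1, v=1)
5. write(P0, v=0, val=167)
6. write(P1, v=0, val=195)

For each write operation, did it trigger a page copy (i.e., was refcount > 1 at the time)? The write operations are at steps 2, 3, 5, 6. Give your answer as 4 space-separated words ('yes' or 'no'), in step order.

Op 1: fork(P0) -> P1. 2 ppages; refcounts: pp0:2 pp1:2
Op 2: write(P1, v0, 144). refcount(pp0)=2>1 -> COPY to pp2. 3 ppages; refcounts: pp0:1 pp1:2 pp2:1
Op 3: write(P1, v0, 104). refcount(pp2)=1 -> write in place. 3 ppages; refcounts: pp0:1 pp1:2 pp2:1
Op 4: read(P1, v1) -> 38. No state change.
Op 5: write(P0, v0, 167). refcount(pp0)=1 -> write in place. 3 ppages; refcounts: pp0:1 pp1:2 pp2:1
Op 6: write(P1, v0, 195). refcount(pp2)=1 -> write in place. 3 ppages; refcounts: pp0:1 pp1:2 pp2:1

yes no no no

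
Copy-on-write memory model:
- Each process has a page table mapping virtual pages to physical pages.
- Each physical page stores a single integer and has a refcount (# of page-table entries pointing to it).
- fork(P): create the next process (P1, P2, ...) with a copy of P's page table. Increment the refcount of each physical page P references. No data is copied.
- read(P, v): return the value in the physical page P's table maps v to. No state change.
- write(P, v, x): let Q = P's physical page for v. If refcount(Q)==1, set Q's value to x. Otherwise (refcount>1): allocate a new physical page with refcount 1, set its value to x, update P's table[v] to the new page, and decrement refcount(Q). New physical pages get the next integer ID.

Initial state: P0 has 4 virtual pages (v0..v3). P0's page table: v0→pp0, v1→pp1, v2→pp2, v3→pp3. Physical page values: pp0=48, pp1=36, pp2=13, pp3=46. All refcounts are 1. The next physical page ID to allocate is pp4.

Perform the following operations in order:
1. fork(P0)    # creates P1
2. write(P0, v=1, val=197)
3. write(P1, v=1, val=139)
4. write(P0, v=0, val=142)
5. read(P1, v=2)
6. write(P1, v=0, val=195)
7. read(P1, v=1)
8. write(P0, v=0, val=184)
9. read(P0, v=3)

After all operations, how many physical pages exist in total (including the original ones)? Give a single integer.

Op 1: fork(P0) -> P1. 4 ppages; refcounts: pp0:2 pp1:2 pp2:2 pp3:2
Op 2: write(P0, v1, 197). refcount(pp1)=2>1 -> COPY to pp4. 5 ppages; refcounts: pp0:2 pp1:1 pp2:2 pp3:2 pp4:1
Op 3: write(P1, v1, 139). refcount(pp1)=1 -> write in place. 5 ppages; refcounts: pp0:2 pp1:1 pp2:2 pp3:2 pp4:1
Op 4: write(P0, v0, 142). refcount(pp0)=2>1 -> COPY to pp5. 6 ppages; refcounts: pp0:1 pp1:1 pp2:2 pp3:2 pp4:1 pp5:1
Op 5: read(P1, v2) -> 13. No state change.
Op 6: write(P1, v0, 195). refcount(pp0)=1 -> write in place. 6 ppages; refcounts: pp0:1 pp1:1 pp2:2 pp3:2 pp4:1 pp5:1
Op 7: read(P1, v1) -> 139. No state change.
Op 8: write(P0, v0, 184). refcount(pp5)=1 -> write in place. 6 ppages; refcounts: pp0:1 pp1:1 pp2:2 pp3:2 pp4:1 pp5:1
Op 9: read(P0, v3) -> 46. No state change.

Answer: 6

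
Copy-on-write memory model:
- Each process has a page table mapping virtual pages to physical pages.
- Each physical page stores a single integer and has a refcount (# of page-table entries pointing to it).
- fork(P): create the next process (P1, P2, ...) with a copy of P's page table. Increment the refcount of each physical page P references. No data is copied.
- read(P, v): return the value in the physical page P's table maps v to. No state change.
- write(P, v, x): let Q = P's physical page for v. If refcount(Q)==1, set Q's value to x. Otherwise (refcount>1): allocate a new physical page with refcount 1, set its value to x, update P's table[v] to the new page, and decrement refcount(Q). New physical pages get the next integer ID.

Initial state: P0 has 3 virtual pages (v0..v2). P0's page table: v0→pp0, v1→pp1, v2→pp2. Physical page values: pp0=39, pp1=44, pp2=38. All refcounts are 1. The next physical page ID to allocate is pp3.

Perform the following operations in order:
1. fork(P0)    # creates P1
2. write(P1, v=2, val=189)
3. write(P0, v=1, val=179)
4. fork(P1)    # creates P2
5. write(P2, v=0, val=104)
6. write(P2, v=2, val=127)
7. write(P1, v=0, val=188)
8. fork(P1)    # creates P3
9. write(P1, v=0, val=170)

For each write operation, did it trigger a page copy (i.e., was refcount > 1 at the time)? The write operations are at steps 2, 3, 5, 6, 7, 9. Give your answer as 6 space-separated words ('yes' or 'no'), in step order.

Op 1: fork(P0) -> P1. 3 ppages; refcounts: pp0:2 pp1:2 pp2:2
Op 2: write(P1, v2, 189). refcount(pp2)=2>1 -> COPY to pp3. 4 ppages; refcounts: pp0:2 pp1:2 pp2:1 pp3:1
Op 3: write(P0, v1, 179). refcount(pp1)=2>1 -> COPY to pp4. 5 ppages; refcounts: pp0:2 pp1:1 pp2:1 pp3:1 pp4:1
Op 4: fork(P1) -> P2. 5 ppages; refcounts: pp0:3 pp1:2 pp2:1 pp3:2 pp4:1
Op 5: write(P2, v0, 104). refcount(pp0)=3>1 -> COPY to pp5. 6 ppages; refcounts: pp0:2 pp1:2 pp2:1 pp3:2 pp4:1 pp5:1
Op 6: write(P2, v2, 127). refcount(pp3)=2>1 -> COPY to pp6. 7 ppages; refcounts: pp0:2 pp1:2 pp2:1 pp3:1 pp4:1 pp5:1 pp6:1
Op 7: write(P1, v0, 188). refcount(pp0)=2>1 -> COPY to pp7. 8 ppages; refcounts: pp0:1 pp1:2 pp2:1 pp3:1 pp4:1 pp5:1 pp6:1 pp7:1
Op 8: fork(P1) -> P3. 8 ppages; refcounts: pp0:1 pp1:3 pp2:1 pp3:2 pp4:1 pp5:1 pp6:1 pp7:2
Op 9: write(P1, v0, 170). refcount(pp7)=2>1 -> COPY to pp8. 9 ppages; refcounts: pp0:1 pp1:3 pp2:1 pp3:2 pp4:1 pp5:1 pp6:1 pp7:1 pp8:1

yes yes yes yes yes yes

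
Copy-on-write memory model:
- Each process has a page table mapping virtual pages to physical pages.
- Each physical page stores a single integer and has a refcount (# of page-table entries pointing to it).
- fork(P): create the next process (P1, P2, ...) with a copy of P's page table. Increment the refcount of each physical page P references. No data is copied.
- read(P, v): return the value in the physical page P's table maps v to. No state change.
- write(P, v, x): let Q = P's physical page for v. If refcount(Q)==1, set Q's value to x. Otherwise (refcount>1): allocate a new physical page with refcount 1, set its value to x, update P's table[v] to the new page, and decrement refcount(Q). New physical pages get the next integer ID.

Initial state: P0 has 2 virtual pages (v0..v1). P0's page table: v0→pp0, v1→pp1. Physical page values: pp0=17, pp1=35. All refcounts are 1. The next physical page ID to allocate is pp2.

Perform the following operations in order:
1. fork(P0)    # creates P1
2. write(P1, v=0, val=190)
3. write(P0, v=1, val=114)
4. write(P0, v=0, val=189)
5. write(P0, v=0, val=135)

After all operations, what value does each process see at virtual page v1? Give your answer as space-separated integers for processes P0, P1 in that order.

Answer: 114 35

Derivation:
Op 1: fork(P0) -> P1. 2 ppages; refcounts: pp0:2 pp1:2
Op 2: write(P1, v0, 190). refcount(pp0)=2>1 -> COPY to pp2. 3 ppages; refcounts: pp0:1 pp1:2 pp2:1
Op 3: write(P0, v1, 114). refcount(pp1)=2>1 -> COPY to pp3. 4 ppages; refcounts: pp0:1 pp1:1 pp2:1 pp3:1
Op 4: write(P0, v0, 189). refcount(pp0)=1 -> write in place. 4 ppages; refcounts: pp0:1 pp1:1 pp2:1 pp3:1
Op 5: write(P0, v0, 135). refcount(pp0)=1 -> write in place. 4 ppages; refcounts: pp0:1 pp1:1 pp2:1 pp3:1
P0: v1 -> pp3 = 114
P1: v1 -> pp1 = 35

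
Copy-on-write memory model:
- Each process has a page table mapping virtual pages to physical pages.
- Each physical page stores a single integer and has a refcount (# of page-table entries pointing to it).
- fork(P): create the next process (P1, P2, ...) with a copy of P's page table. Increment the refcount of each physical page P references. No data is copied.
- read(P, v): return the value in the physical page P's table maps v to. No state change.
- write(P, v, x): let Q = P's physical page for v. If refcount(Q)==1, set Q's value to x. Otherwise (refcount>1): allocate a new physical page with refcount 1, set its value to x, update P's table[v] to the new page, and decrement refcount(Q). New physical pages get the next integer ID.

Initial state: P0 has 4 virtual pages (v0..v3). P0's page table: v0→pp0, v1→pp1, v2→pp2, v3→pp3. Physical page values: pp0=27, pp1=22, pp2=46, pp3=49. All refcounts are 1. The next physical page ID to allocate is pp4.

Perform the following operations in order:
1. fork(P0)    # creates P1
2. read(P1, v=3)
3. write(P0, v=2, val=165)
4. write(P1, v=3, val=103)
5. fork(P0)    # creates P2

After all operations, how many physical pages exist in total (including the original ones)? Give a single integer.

Answer: 6

Derivation:
Op 1: fork(P0) -> P1. 4 ppages; refcounts: pp0:2 pp1:2 pp2:2 pp3:2
Op 2: read(P1, v3) -> 49. No state change.
Op 3: write(P0, v2, 165). refcount(pp2)=2>1 -> COPY to pp4. 5 ppages; refcounts: pp0:2 pp1:2 pp2:1 pp3:2 pp4:1
Op 4: write(P1, v3, 103). refcount(pp3)=2>1 -> COPY to pp5. 6 ppages; refcounts: pp0:2 pp1:2 pp2:1 pp3:1 pp4:1 pp5:1
Op 5: fork(P0) -> P2. 6 ppages; refcounts: pp0:3 pp1:3 pp2:1 pp3:2 pp4:2 pp5:1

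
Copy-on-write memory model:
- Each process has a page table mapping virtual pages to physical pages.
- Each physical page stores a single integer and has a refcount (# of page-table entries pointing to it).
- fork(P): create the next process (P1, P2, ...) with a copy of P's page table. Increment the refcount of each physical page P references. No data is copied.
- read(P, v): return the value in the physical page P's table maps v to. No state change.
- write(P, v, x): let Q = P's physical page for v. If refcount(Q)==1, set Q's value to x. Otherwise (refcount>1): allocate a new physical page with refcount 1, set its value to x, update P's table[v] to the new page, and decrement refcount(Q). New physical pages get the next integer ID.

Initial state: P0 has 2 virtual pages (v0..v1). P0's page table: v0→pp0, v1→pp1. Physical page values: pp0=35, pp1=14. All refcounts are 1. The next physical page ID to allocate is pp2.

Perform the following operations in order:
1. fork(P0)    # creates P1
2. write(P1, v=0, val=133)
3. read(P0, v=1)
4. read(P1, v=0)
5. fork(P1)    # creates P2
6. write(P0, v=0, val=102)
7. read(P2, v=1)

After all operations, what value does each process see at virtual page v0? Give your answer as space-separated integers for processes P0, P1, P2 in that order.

Answer: 102 133 133

Derivation:
Op 1: fork(P0) -> P1. 2 ppages; refcounts: pp0:2 pp1:2
Op 2: write(P1, v0, 133). refcount(pp0)=2>1 -> COPY to pp2. 3 ppages; refcounts: pp0:1 pp1:2 pp2:1
Op 3: read(P0, v1) -> 14. No state change.
Op 4: read(P1, v0) -> 133. No state change.
Op 5: fork(P1) -> P2. 3 ppages; refcounts: pp0:1 pp1:3 pp2:2
Op 6: write(P0, v0, 102). refcount(pp0)=1 -> write in place. 3 ppages; refcounts: pp0:1 pp1:3 pp2:2
Op 7: read(P2, v1) -> 14. No state change.
P0: v0 -> pp0 = 102
P1: v0 -> pp2 = 133
P2: v0 -> pp2 = 133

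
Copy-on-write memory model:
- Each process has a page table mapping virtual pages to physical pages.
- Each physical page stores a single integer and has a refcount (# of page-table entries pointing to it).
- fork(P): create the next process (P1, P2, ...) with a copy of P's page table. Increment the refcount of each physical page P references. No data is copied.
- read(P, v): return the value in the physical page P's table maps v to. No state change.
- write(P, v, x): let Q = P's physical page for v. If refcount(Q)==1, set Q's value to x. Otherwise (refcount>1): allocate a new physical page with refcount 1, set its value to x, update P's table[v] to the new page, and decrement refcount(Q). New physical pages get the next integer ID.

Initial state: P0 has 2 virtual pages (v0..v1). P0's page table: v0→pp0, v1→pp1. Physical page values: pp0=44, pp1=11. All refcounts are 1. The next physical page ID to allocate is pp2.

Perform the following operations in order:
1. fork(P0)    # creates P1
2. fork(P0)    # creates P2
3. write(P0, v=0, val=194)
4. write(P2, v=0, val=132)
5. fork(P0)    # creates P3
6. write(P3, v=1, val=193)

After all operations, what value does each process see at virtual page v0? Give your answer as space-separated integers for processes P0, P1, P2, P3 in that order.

Op 1: fork(P0) -> P1. 2 ppages; refcounts: pp0:2 pp1:2
Op 2: fork(P0) -> P2. 2 ppages; refcounts: pp0:3 pp1:3
Op 3: write(P0, v0, 194). refcount(pp0)=3>1 -> COPY to pp2. 3 ppages; refcounts: pp0:2 pp1:3 pp2:1
Op 4: write(P2, v0, 132). refcount(pp0)=2>1 -> COPY to pp3. 4 ppages; refcounts: pp0:1 pp1:3 pp2:1 pp3:1
Op 5: fork(P0) -> P3. 4 ppages; refcounts: pp0:1 pp1:4 pp2:2 pp3:1
Op 6: write(P3, v1, 193). refcount(pp1)=4>1 -> COPY to pp4. 5 ppages; refcounts: pp0:1 pp1:3 pp2:2 pp3:1 pp4:1
P0: v0 -> pp2 = 194
P1: v0 -> pp0 = 44
P2: v0 -> pp3 = 132
P3: v0 -> pp2 = 194

Answer: 194 44 132 194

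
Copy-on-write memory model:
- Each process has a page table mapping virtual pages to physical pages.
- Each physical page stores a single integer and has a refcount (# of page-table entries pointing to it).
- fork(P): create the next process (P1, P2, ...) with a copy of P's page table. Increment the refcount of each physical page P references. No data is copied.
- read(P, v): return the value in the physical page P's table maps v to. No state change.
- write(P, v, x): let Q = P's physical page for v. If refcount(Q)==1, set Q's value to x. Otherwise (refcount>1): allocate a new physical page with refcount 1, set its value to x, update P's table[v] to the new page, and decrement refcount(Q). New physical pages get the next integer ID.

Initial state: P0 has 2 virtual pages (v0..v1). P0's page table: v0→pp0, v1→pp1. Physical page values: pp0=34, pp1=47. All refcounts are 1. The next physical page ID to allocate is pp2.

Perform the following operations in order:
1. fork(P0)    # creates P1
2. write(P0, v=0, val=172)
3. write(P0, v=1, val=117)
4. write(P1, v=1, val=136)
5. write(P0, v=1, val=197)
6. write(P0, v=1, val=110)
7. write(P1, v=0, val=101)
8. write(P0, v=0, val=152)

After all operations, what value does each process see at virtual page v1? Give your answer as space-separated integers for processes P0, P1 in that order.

Op 1: fork(P0) -> P1. 2 ppages; refcounts: pp0:2 pp1:2
Op 2: write(P0, v0, 172). refcount(pp0)=2>1 -> COPY to pp2. 3 ppages; refcounts: pp0:1 pp1:2 pp2:1
Op 3: write(P0, v1, 117). refcount(pp1)=2>1 -> COPY to pp3. 4 ppages; refcounts: pp0:1 pp1:1 pp2:1 pp3:1
Op 4: write(P1, v1, 136). refcount(pp1)=1 -> write in place. 4 ppages; refcounts: pp0:1 pp1:1 pp2:1 pp3:1
Op 5: write(P0, v1, 197). refcount(pp3)=1 -> write in place. 4 ppages; refcounts: pp0:1 pp1:1 pp2:1 pp3:1
Op 6: write(P0, v1, 110). refcount(pp3)=1 -> write in place. 4 ppages; refcounts: pp0:1 pp1:1 pp2:1 pp3:1
Op 7: write(P1, v0, 101). refcount(pp0)=1 -> write in place. 4 ppages; refcounts: pp0:1 pp1:1 pp2:1 pp3:1
Op 8: write(P0, v0, 152). refcount(pp2)=1 -> write in place. 4 ppages; refcounts: pp0:1 pp1:1 pp2:1 pp3:1
P0: v1 -> pp3 = 110
P1: v1 -> pp1 = 136

Answer: 110 136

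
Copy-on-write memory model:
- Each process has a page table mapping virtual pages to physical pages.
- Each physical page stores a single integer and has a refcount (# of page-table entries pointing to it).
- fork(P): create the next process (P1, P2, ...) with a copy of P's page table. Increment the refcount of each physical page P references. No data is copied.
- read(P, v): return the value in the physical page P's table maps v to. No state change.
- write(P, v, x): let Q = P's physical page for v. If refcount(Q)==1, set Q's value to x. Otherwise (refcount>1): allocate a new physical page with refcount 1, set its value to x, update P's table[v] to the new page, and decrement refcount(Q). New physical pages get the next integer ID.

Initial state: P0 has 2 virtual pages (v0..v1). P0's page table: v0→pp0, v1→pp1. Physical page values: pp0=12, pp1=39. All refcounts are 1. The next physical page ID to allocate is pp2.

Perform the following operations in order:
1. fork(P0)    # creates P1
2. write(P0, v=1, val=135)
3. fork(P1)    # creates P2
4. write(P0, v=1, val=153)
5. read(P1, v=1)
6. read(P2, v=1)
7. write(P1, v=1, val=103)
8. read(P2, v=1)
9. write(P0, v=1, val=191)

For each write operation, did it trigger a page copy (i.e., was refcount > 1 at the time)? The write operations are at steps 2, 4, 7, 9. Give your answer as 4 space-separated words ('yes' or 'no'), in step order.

Op 1: fork(P0) -> P1. 2 ppages; refcounts: pp0:2 pp1:2
Op 2: write(P0, v1, 135). refcount(pp1)=2>1 -> COPY to pp2. 3 ppages; refcounts: pp0:2 pp1:1 pp2:1
Op 3: fork(P1) -> P2. 3 ppages; refcounts: pp0:3 pp1:2 pp2:1
Op 4: write(P0, v1, 153). refcount(pp2)=1 -> write in place. 3 ppages; refcounts: pp0:3 pp1:2 pp2:1
Op 5: read(P1, v1) -> 39. No state change.
Op 6: read(P2, v1) -> 39. No state change.
Op 7: write(P1, v1, 103). refcount(pp1)=2>1 -> COPY to pp3. 4 ppages; refcounts: pp0:3 pp1:1 pp2:1 pp3:1
Op 8: read(P2, v1) -> 39. No state change.
Op 9: write(P0, v1, 191). refcount(pp2)=1 -> write in place. 4 ppages; refcounts: pp0:3 pp1:1 pp2:1 pp3:1

yes no yes no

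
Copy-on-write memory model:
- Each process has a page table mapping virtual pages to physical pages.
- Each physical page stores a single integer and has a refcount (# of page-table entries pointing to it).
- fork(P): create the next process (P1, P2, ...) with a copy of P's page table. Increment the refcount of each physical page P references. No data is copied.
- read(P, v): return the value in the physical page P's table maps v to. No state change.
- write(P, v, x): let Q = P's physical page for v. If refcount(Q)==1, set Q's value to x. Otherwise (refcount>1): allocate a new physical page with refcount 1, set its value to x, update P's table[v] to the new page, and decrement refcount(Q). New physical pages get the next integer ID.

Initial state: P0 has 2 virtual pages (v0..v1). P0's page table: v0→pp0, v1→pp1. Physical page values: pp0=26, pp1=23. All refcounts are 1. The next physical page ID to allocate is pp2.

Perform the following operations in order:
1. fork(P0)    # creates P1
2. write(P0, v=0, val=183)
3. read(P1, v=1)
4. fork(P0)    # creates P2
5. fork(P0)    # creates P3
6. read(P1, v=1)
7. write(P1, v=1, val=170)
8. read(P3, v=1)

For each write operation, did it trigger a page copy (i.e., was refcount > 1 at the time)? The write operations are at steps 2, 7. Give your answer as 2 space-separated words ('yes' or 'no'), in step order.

Op 1: fork(P0) -> P1. 2 ppages; refcounts: pp0:2 pp1:2
Op 2: write(P0, v0, 183). refcount(pp0)=2>1 -> COPY to pp2. 3 ppages; refcounts: pp0:1 pp1:2 pp2:1
Op 3: read(P1, v1) -> 23. No state change.
Op 4: fork(P0) -> P2. 3 ppages; refcounts: pp0:1 pp1:3 pp2:2
Op 5: fork(P0) -> P3. 3 ppages; refcounts: pp0:1 pp1:4 pp2:3
Op 6: read(P1, v1) -> 23. No state change.
Op 7: write(P1, v1, 170). refcount(pp1)=4>1 -> COPY to pp3. 4 ppages; refcounts: pp0:1 pp1:3 pp2:3 pp3:1
Op 8: read(P3, v1) -> 23. No state change.

yes yes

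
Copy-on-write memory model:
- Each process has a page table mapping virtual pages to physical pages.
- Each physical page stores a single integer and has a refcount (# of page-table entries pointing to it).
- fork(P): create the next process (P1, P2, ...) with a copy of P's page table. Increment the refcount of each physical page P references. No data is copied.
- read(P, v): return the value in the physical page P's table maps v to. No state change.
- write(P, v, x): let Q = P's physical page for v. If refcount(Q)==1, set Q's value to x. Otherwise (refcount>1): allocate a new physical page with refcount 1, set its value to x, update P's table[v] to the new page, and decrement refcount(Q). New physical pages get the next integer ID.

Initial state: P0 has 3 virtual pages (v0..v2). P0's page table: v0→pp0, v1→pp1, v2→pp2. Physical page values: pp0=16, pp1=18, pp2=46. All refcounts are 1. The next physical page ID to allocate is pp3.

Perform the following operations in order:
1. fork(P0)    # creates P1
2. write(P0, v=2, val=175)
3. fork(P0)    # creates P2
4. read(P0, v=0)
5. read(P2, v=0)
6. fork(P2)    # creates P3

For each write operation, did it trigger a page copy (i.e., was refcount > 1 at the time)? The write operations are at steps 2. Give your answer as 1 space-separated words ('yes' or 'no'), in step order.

Op 1: fork(P0) -> P1. 3 ppages; refcounts: pp0:2 pp1:2 pp2:2
Op 2: write(P0, v2, 175). refcount(pp2)=2>1 -> COPY to pp3. 4 ppages; refcounts: pp0:2 pp1:2 pp2:1 pp3:1
Op 3: fork(P0) -> P2. 4 ppages; refcounts: pp0:3 pp1:3 pp2:1 pp3:2
Op 4: read(P0, v0) -> 16. No state change.
Op 5: read(P2, v0) -> 16. No state change.
Op 6: fork(P2) -> P3. 4 ppages; refcounts: pp0:4 pp1:4 pp2:1 pp3:3

yes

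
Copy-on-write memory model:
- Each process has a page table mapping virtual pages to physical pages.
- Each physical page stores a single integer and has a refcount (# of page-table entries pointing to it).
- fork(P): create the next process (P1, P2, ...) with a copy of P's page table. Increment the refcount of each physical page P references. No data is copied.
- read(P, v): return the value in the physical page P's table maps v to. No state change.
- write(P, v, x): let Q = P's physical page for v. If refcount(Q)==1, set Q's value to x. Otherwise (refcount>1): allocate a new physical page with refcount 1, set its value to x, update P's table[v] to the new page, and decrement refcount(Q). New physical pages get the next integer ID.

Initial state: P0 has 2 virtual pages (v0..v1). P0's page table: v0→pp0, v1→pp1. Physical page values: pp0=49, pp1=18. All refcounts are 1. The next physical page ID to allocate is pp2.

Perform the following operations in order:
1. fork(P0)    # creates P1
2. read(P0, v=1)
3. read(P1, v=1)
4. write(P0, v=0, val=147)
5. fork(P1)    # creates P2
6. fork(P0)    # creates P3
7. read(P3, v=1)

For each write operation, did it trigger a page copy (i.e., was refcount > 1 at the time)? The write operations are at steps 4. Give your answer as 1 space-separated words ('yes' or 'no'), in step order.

Op 1: fork(P0) -> P1. 2 ppages; refcounts: pp0:2 pp1:2
Op 2: read(P0, v1) -> 18. No state change.
Op 3: read(P1, v1) -> 18. No state change.
Op 4: write(P0, v0, 147). refcount(pp0)=2>1 -> COPY to pp2. 3 ppages; refcounts: pp0:1 pp1:2 pp2:1
Op 5: fork(P1) -> P2. 3 ppages; refcounts: pp0:2 pp1:3 pp2:1
Op 6: fork(P0) -> P3. 3 ppages; refcounts: pp0:2 pp1:4 pp2:2
Op 7: read(P3, v1) -> 18. No state change.

yes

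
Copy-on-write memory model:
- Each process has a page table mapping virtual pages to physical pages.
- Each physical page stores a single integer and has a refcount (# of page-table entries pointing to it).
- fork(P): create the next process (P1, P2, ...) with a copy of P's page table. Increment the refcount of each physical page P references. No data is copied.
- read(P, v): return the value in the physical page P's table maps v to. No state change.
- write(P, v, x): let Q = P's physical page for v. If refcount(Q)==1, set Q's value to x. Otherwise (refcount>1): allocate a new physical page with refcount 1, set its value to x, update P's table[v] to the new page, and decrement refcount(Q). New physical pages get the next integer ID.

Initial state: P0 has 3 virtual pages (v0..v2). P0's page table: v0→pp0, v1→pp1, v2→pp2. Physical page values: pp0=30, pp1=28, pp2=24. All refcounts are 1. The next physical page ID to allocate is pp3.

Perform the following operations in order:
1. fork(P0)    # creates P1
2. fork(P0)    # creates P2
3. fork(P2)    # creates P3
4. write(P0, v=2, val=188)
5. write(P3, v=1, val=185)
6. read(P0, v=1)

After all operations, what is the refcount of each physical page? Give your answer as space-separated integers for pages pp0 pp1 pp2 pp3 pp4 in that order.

Answer: 4 3 3 1 1

Derivation:
Op 1: fork(P0) -> P1. 3 ppages; refcounts: pp0:2 pp1:2 pp2:2
Op 2: fork(P0) -> P2. 3 ppages; refcounts: pp0:3 pp1:3 pp2:3
Op 3: fork(P2) -> P3. 3 ppages; refcounts: pp0:4 pp1:4 pp2:4
Op 4: write(P0, v2, 188). refcount(pp2)=4>1 -> COPY to pp3. 4 ppages; refcounts: pp0:4 pp1:4 pp2:3 pp3:1
Op 5: write(P3, v1, 185). refcount(pp1)=4>1 -> COPY to pp4. 5 ppages; refcounts: pp0:4 pp1:3 pp2:3 pp3:1 pp4:1
Op 6: read(P0, v1) -> 28. No state change.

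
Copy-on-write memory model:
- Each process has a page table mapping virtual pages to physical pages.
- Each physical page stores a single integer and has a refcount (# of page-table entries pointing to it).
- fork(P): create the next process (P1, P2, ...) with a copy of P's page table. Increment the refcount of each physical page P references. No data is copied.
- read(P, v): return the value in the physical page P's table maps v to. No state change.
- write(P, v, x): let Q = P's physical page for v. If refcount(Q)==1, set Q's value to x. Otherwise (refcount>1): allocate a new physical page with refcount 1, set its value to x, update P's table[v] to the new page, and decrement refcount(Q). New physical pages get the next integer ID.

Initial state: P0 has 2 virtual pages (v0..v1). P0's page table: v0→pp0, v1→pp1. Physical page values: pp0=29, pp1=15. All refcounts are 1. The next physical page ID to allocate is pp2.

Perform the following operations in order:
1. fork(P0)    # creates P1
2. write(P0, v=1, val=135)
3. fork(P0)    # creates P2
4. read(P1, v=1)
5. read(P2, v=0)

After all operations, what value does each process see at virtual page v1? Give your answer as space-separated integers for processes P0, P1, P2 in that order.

Op 1: fork(P0) -> P1. 2 ppages; refcounts: pp0:2 pp1:2
Op 2: write(P0, v1, 135). refcount(pp1)=2>1 -> COPY to pp2. 3 ppages; refcounts: pp0:2 pp1:1 pp2:1
Op 3: fork(P0) -> P2. 3 ppages; refcounts: pp0:3 pp1:1 pp2:2
Op 4: read(P1, v1) -> 15. No state change.
Op 5: read(P2, v0) -> 29. No state change.
P0: v1 -> pp2 = 135
P1: v1 -> pp1 = 15
P2: v1 -> pp2 = 135

Answer: 135 15 135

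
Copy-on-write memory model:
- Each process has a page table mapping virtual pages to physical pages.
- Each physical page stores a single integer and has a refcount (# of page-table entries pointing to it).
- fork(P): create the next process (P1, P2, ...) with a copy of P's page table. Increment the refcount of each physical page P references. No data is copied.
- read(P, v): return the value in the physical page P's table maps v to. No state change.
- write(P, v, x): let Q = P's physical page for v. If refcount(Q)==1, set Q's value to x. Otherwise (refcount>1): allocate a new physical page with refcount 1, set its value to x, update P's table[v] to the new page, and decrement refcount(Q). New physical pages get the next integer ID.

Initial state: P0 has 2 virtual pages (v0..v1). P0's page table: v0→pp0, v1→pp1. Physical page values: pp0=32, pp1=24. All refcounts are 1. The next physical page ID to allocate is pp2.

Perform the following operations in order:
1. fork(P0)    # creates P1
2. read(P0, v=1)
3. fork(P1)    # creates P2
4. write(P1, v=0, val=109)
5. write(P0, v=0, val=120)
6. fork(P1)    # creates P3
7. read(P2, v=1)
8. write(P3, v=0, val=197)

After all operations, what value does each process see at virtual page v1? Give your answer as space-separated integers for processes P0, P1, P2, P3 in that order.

Op 1: fork(P0) -> P1. 2 ppages; refcounts: pp0:2 pp1:2
Op 2: read(P0, v1) -> 24. No state change.
Op 3: fork(P1) -> P2. 2 ppages; refcounts: pp0:3 pp1:3
Op 4: write(P1, v0, 109). refcount(pp0)=3>1 -> COPY to pp2. 3 ppages; refcounts: pp0:2 pp1:3 pp2:1
Op 5: write(P0, v0, 120). refcount(pp0)=2>1 -> COPY to pp3. 4 ppages; refcounts: pp0:1 pp1:3 pp2:1 pp3:1
Op 6: fork(P1) -> P3. 4 ppages; refcounts: pp0:1 pp1:4 pp2:2 pp3:1
Op 7: read(P2, v1) -> 24. No state change.
Op 8: write(P3, v0, 197). refcount(pp2)=2>1 -> COPY to pp4. 5 ppages; refcounts: pp0:1 pp1:4 pp2:1 pp3:1 pp4:1
P0: v1 -> pp1 = 24
P1: v1 -> pp1 = 24
P2: v1 -> pp1 = 24
P3: v1 -> pp1 = 24

Answer: 24 24 24 24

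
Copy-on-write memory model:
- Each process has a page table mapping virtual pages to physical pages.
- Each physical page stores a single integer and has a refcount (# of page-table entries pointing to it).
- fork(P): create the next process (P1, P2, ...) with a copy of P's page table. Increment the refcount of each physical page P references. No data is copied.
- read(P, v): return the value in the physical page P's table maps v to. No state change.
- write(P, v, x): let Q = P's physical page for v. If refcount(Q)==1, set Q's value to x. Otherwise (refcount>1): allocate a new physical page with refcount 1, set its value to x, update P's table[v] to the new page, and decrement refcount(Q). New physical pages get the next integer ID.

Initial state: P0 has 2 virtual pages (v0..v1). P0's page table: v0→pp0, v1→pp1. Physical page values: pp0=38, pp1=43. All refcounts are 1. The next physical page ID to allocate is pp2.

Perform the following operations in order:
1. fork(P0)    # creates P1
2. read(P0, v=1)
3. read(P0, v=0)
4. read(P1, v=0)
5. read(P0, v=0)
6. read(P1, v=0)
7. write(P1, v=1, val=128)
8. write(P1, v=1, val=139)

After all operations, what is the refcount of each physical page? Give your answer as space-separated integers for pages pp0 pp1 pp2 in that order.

Answer: 2 1 1

Derivation:
Op 1: fork(P0) -> P1. 2 ppages; refcounts: pp0:2 pp1:2
Op 2: read(P0, v1) -> 43. No state change.
Op 3: read(P0, v0) -> 38. No state change.
Op 4: read(P1, v0) -> 38. No state change.
Op 5: read(P0, v0) -> 38. No state change.
Op 6: read(P1, v0) -> 38. No state change.
Op 7: write(P1, v1, 128). refcount(pp1)=2>1 -> COPY to pp2. 3 ppages; refcounts: pp0:2 pp1:1 pp2:1
Op 8: write(P1, v1, 139). refcount(pp2)=1 -> write in place. 3 ppages; refcounts: pp0:2 pp1:1 pp2:1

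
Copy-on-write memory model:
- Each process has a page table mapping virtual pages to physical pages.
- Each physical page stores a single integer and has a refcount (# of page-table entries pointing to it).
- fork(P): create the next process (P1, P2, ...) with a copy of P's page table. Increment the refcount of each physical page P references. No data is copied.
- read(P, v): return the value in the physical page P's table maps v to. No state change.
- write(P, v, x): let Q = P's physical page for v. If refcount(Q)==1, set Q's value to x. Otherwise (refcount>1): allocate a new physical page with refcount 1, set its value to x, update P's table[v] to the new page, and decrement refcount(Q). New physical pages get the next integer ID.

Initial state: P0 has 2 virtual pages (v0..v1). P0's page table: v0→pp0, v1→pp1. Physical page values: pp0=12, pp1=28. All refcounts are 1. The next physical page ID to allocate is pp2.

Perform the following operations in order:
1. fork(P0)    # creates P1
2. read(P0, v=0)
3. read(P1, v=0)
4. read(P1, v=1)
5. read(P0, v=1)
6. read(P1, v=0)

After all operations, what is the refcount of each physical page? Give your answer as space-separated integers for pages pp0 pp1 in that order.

Op 1: fork(P0) -> P1. 2 ppages; refcounts: pp0:2 pp1:2
Op 2: read(P0, v0) -> 12. No state change.
Op 3: read(P1, v0) -> 12. No state change.
Op 4: read(P1, v1) -> 28. No state change.
Op 5: read(P0, v1) -> 28. No state change.
Op 6: read(P1, v0) -> 12. No state change.

Answer: 2 2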